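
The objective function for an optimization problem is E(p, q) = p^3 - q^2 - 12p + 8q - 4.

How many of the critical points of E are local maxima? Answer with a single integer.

E separates as a function of p plus a function of q, so ∇E=0 decouples.
∂E/∂p = 3(p - 2)(p + 2) = 0 at p ∈ {-2, 2}; ∂E/∂q = -2(q - 4) = 0 at q ∈ {4}.
The Hessian is diagonal: diag(E_pp, E_qq). Second derivatives: E_pp(-2)=-12, E_pp(2)=12; E_qq(4)=-2.
Local maxima occur where both diagonal entries negative: (-2, 4). Count: 1.

1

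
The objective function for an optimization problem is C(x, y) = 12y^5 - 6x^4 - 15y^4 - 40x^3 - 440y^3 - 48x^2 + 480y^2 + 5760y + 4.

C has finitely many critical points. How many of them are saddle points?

C separates as a function of x plus a function of y, so ∇C=0 decouples.
∂C/∂x = -24x(x + 1)(x + 4) = 0 at x ∈ {-4, -1, 0}; ∂C/∂y = 60(y - 4)(y - 3)(y + 2)(y + 4) = 0 at y ∈ {-4, -2, 3, 4}.
The Hessian is diagonal: diag(C_xx, C_yy). Second derivatives: C_xx(-4)=-288, C_xx(-1)=72, C_xx(0)=-96; C_yy(-4)=-6720, C_yy(-2)=3600, C_yy(3)=-2100, C_yy(4)=2880.
Saddle points occur where the two diagonal entries have opposite signs: (-4, -2), (-4, 4), (-1, -4), (-1, 3), (0, -2), (0, 4). Count: 6.

6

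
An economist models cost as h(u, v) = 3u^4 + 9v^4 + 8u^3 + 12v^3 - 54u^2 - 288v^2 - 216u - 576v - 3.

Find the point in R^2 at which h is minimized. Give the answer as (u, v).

(3, 4)

h(u,v) separates as P(u) + Q(v) − 3, so its minimum is min P + min Q − 3.
P'(u) = 12(u - 3)(u + 2)(u + 3) vanishes at u ∈ {-3, -2, 3}; Q'(v) = 36(v - 4)(v + 1)(v + 4) vanishes at v ∈ {-4, -1, 4}.
Local minima of P (where P''>0): P(-3)=189, P(3)=-675. Local minima of Q: Q(-4)=-768, Q(4)=-3840.
So the global minimum of h is P(3) + Q(4) − 3 = -675 − 3840 − 3 = -4518, attained at (3, 4).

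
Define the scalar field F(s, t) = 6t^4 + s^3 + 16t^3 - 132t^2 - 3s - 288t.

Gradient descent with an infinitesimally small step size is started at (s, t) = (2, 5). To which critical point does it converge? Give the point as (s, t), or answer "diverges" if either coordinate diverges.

F is separable, so gradient descent decouples: s follows -∂F/∂s, t follows -∂F/∂t.
∂F/∂s = 3(s - 1)(s + 1); at s=2 this is 9, so s decreases.
∂F/∂t = 24(t - 3)(t + 1)(t + 4); at t=5 this is 2592, so t decreases.
s converges to its nearest critical value 1 (a local min of the s-part); t converges to 3. The iterate converges to (1, 3).

(1, 3)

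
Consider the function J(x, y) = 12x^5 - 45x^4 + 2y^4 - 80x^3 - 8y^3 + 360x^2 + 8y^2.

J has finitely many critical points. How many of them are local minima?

J separates as a function of x plus a function of y, so ∇J=0 decouples.
∂J/∂x = 60x(x - 3)(x - 2)(x + 2) = 0 at x ∈ {-2, 0, 2, 3}; ∂J/∂y = 8y(y - 2)(y - 1) = 0 at y ∈ {0, 1, 2}.
The Hessian is diagonal: diag(J_xx, J_yy). Second derivatives: J_xx(-2)=-2400, J_xx(0)=720, J_xx(2)=-480, J_xx(3)=900; J_yy(0)=16, J_yy(1)=-8, J_yy(2)=16.
Local minima occur where both diagonal entries positive: (0, 0), (0, 2), (3, 0), (3, 2). Count: 4.

4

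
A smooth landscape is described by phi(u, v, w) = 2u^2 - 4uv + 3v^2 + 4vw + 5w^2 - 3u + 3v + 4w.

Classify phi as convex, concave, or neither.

convex

phi is quadratic, so its Hessian is the constant matrix H = [[4, -4, 0], [-4, 6, 4], [0, 4, 10]].
Leading principal minors: 4, 8, 16.
All positive ⇒ H ≻ 0 ⇒ convex.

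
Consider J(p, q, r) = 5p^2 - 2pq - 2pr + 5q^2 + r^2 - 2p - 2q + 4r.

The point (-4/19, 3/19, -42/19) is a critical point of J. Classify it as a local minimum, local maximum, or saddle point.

local minimum

The Hessian is constant: H = [[10, -2, -2], [-2, 10, 0], [-2, 0, 2]].
Leading principal minors: Δ₁ = 10, Δ₂ = 96, Δ₃ = 152.
All leading minors are positive, so H is positive definite: a local minimum.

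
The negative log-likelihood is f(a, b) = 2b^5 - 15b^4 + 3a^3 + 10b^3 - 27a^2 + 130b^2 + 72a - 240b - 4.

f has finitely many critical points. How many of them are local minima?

2

f separates as a function of a plus a function of b, so ∇f=0 decouples.
∂f/∂a = 9(a - 4)(a - 2) = 0 at a ∈ {2, 4}; ∂f/∂b = 10(b - 4)(b - 3)(b - 1)(b + 2) = 0 at b ∈ {-2, 1, 3, 4}.
The Hessian is diagonal: diag(f_aa, f_bb). Second derivatives: f_aa(2)=-18, f_aa(4)=18; f_bb(-2)=-900, f_bb(1)=180, f_bb(3)=-100, f_bb(4)=180.
Local minima occur where both diagonal entries positive: (4, 1), (4, 4). Count: 2.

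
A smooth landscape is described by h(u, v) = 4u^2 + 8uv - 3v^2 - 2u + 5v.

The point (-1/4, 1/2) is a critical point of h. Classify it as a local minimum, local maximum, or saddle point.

The Hessian of h is constant: H = [[8, 8], [8, -6]].
det(H) = 8·(-6) − 8² = -112.
Since det(H) < 0, H is indefinite and the critical point is a saddle point.

saddle point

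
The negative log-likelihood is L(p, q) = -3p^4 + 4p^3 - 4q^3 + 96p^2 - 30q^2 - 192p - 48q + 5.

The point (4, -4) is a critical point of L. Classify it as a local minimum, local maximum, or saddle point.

saddle point

The mixed partial ∂²L/∂p∂q is 0, so the Hessian at any point is diag(L_pp, L_qq) = diag(12(-3p^2 + 2p + 16), -12(2q + 5)).
At (4, -4): H = diag(-288, 36).
The eigenvalues have opposite signs, so H is indefinite: a saddle point.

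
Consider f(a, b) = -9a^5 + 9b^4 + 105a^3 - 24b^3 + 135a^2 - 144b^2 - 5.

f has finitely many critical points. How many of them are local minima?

4

f separates as a function of a plus a function of b, so ∇f=0 decouples.
∂f/∂a = -45a(a - 3)(a + 1)(a + 2) = 0 at a ∈ {-2, -1, 0, 3}; ∂f/∂b = 36b(b - 4)(b + 2) = 0 at b ∈ {-2, 0, 4}.
The Hessian is diagonal: diag(f_aa, f_bb). Second derivatives: f_aa(-2)=450, f_aa(-1)=-180, f_aa(0)=270, f_aa(3)=-2700; f_bb(-2)=432, f_bb(0)=-288, f_bb(4)=864.
Local minima occur where both diagonal entries positive: (-2, -2), (-2, 4), (0, -2), (0, 4). Count: 4.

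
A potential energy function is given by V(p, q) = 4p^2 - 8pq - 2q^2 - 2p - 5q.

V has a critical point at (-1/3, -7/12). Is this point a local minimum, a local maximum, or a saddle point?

saddle point

The Hessian of V is constant: H = [[8, -8], [-8, -4]].
det(H) = 8·(-4) − (-8)² = -96.
Since det(H) < 0, H is indefinite and the critical point is a saddle point.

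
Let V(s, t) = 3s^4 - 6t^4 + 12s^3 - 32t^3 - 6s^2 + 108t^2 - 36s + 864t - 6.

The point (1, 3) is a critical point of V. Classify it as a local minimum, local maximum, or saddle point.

The mixed partial ∂²V/∂s∂t is 0, so the Hessian at any point is diag(V_ss, V_tt) = diag(12(3s^2 + 6s - 1), 24(-3t^2 - 8t + 9)).
At (1, 3): H = diag(96, -1008).
The eigenvalues have opposite signs, so H is indefinite: a saddle point.

saddle point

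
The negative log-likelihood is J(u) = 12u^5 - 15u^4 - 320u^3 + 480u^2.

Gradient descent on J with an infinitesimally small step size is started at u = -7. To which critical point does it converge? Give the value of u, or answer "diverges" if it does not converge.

J'(u) = 60u(u - 4)(u - 1)(u + 4), so J'(-7) = 110880.
Gradient descent moves in the -J' direction, i.e. u is decreasing.
There is no critical point below u=-7, and J' keeps the same sign, so the iterate runs off to −∞.

diverges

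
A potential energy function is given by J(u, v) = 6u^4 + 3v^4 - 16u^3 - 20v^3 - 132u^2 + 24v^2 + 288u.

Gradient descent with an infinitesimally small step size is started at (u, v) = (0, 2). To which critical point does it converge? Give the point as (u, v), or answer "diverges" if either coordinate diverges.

(-3, 4)

J is separable, so gradient descent decouples: u follows -∂J/∂u, v follows -∂J/∂v.
∂J/∂u = 24(u - 4)(u - 1)(u + 3); at u=0 this is 288, so u decreases.
∂J/∂v = 12v(v - 4)(v - 1); at v=2 this is -48, so v increases.
u converges to its nearest critical value -3 (a local min of the u-part); v converges to 4. The iterate converges to (-3, 4).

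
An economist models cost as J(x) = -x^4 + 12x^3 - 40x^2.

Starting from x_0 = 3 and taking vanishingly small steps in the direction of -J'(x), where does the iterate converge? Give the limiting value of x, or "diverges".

4

J'(x) = -4x(x - 5)(x - 4), so J'(3) = -24.
Gradient descent moves in the -J' direction, i.e. x is increasing.
The nearest critical point in that direction is x = 4, where J'' = 16 > 0 (a local minimum). The iterate converges there.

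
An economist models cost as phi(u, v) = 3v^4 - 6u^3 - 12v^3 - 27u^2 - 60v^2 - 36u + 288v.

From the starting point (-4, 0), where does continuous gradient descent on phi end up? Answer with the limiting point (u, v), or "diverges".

phi is separable, so gradient descent decouples: u follows -∂phi/∂u, v follows -∂phi/∂v.
∂phi/∂u = -18(u + 1)(u + 2); at u=-4 this is -108, so u increases.
∂phi/∂v = 12(v - 4)(v - 2)(v + 3); at v=0 this is 288, so v decreases.
u converges to its nearest critical value -2 (a local min of the u-part); v converges to -3. The iterate converges to (-2, -3).

(-2, -3)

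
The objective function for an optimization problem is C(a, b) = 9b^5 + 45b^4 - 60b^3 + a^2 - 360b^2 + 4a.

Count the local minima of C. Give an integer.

2

C separates as a function of a plus a function of b, so ∇C=0 decouples.
∂C/∂a = 2(a + 2) = 0 at a ∈ {-2}; ∂C/∂b = 45b(b - 2)(b + 2)(b + 4) = 0 at b ∈ {-4, -2, 0, 2}.
The Hessian is diagonal: diag(C_aa, C_bb). Second derivatives: C_aa(-2)=2; C_bb(-4)=-2160, C_bb(-2)=720, C_bb(0)=-720, C_bb(2)=2160.
Local minima occur where both diagonal entries positive: (-2, -2), (-2, 2). Count: 2.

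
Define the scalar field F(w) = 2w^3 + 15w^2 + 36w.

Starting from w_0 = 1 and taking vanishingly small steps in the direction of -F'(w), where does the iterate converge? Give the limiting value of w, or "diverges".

F'(w) = 6(w + 2)(w + 3), so F'(1) = 72.
Gradient descent moves in the -F' direction, i.e. w is decreasing.
The nearest critical point in that direction is w = -2, where F'' = 6 > 0 (a local minimum). The iterate converges there.

-2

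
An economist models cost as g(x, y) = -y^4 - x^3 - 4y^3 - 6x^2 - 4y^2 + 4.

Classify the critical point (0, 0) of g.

local maximum

The mixed partial ∂²g/∂x∂y is 0, so the Hessian at any point is diag(g_xx, g_yy) = diag(-6(x + 2), -4(3y^2 + 6y + 2)).
At (0, 0): H = diag(-12, -8).
Both eigenvalues are negative, so H is negative definite: a local maximum.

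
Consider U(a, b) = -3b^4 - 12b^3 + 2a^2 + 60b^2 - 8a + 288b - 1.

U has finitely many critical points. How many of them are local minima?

U separates as a function of a plus a function of b, so ∇U=0 decouples.
∂U/∂a = 4(a - 2) = 0 at a ∈ {2}; ∂U/∂b = -12(b - 3)(b + 2)(b + 4) = 0 at b ∈ {-4, -2, 3}.
The Hessian is diagonal: diag(U_aa, U_bb). Second derivatives: U_aa(2)=4; U_bb(-4)=-168, U_bb(-2)=120, U_bb(3)=-420.
Local minima occur where both diagonal entries positive: (2, -2). Count: 1.

1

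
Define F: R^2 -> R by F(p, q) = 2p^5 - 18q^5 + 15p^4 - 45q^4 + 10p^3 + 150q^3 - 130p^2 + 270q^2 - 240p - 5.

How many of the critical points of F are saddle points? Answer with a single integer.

8

F separates as a function of p plus a function of q, so ∇F=0 decouples.
∂F/∂p = 10(p - 2)(p + 1)(p + 3)(p + 4) = 0 at p ∈ {-4, -3, -1, 2}; ∂F/∂q = -90q(q - 2)(q + 1)(q + 3) = 0 at q ∈ {-3, -1, 0, 2}.
The Hessian is diagonal: diag(F_pp, F_qq). Second derivatives: F_pp(-4)=-180, F_pp(-3)=100, F_pp(-1)=-180, F_pp(2)=900; F_qq(-3)=2700, F_qq(-1)=-540, F_qq(0)=540, F_qq(2)=-2700.
Saddle points occur where the two diagonal entries have opposite signs: (-4, -3), (-4, 0), (-3, -1), (-3, 2), (-1, -3), (-1, 0), (2, -1), (2, 2). Count: 8.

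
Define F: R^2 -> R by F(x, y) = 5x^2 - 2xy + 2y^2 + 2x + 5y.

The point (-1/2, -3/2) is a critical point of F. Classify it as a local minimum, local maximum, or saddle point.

local minimum

The Hessian of F is constant: H = [[10, -2], [-2, 4]].
det(H) = 10·4 − (-2)² = 36.
det(H) > 0 and tr(H) = 14 > 0, so H is positive definite and the point is a local minimum.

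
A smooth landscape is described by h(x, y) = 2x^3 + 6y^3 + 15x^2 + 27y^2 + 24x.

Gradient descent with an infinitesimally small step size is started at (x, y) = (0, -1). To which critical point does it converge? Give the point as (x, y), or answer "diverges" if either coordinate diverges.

h is separable, so gradient descent decouples: x follows -∂h/∂x, y follows -∂h/∂y.
∂h/∂x = 6(x + 1)(x + 4); at x=0 this is 24, so x decreases.
∂h/∂y = 18y(y + 3); at y=-1 this is -36, so y increases.
x converges to its nearest critical value -1 (a local min of the x-part); y converges to 0. The iterate converges to (-1, 0).

(-1, 0)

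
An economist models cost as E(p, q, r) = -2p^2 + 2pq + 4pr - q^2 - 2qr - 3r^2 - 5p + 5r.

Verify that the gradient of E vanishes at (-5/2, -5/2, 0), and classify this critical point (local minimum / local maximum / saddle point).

∇E = (-4p + 2q + 4r - 5, 2p - 2q - 2r, 4p - 2q - 6r + 5); substituting (-5/2, -5/2, 0) gives ∇E = (0, 0, 0), so (-5/2, -5/2, 0) is indeed a critical point.
The Hessian is constant: H = [[-4, 2, 4], [2, -2, -2], [4, -2, -6]].
Leading principal minors: Δ₁ = -4, Δ₂ = 4, Δ₃ = -8.
The minors alternate sign starting negative (−, +, −), so H is negative definite: a local maximum.

local maximum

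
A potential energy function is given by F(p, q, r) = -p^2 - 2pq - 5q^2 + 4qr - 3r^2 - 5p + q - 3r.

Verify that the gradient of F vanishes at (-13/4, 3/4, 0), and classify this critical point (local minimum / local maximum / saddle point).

local maximum

∇F = (-2p - 2q - 5, -2p - 10q + 4r + 1, 4q - 6r - 3); substituting (-13/4, 3/4, 0) gives ∇F = (0, 0, 0), so (-13/4, 3/4, 0) is indeed a critical point.
The Hessian is constant: H = [[-2, -2, 0], [-2, -10, 4], [0, 4, -6]].
Leading principal minors: Δ₁ = -2, Δ₂ = 16, Δ₃ = -64.
The minors alternate sign starting negative (−, +, −), so H is negative definite: a local maximum.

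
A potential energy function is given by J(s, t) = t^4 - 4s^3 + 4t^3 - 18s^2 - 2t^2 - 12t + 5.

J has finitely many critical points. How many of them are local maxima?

1

J separates as a function of s plus a function of t, so ∇J=0 decouples.
∂J/∂s = -12s(s + 3) = 0 at s ∈ {-3, 0}; ∂J/∂t = 4(t - 1)(t + 1)(t + 3) = 0 at t ∈ {-3, -1, 1}.
The Hessian is diagonal: diag(J_ss, J_tt). Second derivatives: J_ss(-3)=36, J_ss(0)=-36; J_tt(-3)=32, J_tt(-1)=-16, J_tt(1)=32.
Local maxima occur where both diagonal entries negative: (0, -1). Count: 1.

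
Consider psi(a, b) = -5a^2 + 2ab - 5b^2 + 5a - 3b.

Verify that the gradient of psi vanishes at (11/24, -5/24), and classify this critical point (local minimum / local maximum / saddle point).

∇psi = (-10a + 2b + 5, 2a - 10b - 3); substituting (11/24, -5/24) gives ∇psi = (0, 0), so (11/24, -5/24) is indeed a critical point.
The Hessian of psi is constant: H = [[-10, 2], [2, -10]].
det(H) = (-10)·(-10) − 2² = 96.
det(H) > 0 and tr(H) = -20 < 0, so H is negative definite and the point is a local maximum.

local maximum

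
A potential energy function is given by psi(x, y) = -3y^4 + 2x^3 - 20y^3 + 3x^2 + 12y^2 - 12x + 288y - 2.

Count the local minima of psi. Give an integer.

1

psi separates as a function of x plus a function of y, so ∇psi=0 decouples.
∂psi/∂x = 6(x - 1)(x + 2) = 0 at x ∈ {-2, 1}; ∂psi/∂y = -12(y - 2)(y + 3)(y + 4) = 0 at y ∈ {-4, -3, 2}.
The Hessian is diagonal: diag(psi_xx, psi_yy). Second derivatives: psi_xx(-2)=-18, psi_xx(1)=18; psi_yy(-4)=-72, psi_yy(-3)=60, psi_yy(2)=-360.
Local minima occur where both diagonal entries positive: (1, -3). Count: 1.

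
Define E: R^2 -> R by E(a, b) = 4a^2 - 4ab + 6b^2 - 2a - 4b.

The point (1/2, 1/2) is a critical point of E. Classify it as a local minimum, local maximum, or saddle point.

local minimum

The Hessian of E is constant: H = [[8, -4], [-4, 12]].
det(H) = 8·12 − (-4)² = 80.
det(H) > 0 and tr(H) = 20 > 0, so H is positive definite and the point is a local minimum.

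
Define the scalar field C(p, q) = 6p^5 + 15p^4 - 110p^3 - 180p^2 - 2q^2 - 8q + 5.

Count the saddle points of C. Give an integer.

C separates as a function of p plus a function of q, so ∇C=0 decouples.
∂C/∂p = 30p(p - 3)(p + 1)(p + 4) = 0 at p ∈ {-4, -1, 0, 3}; ∂C/∂q = -4(q + 2) = 0 at q ∈ {-2}.
The Hessian is diagonal: diag(C_pp, C_qq). Second derivatives: C_pp(-4)=-2520, C_pp(-1)=360, C_pp(0)=-360, C_pp(3)=2520; C_qq(-2)=-4.
Saddle points occur where the two diagonal entries have opposite signs: (-1, -2), (3, -2). Count: 2.

2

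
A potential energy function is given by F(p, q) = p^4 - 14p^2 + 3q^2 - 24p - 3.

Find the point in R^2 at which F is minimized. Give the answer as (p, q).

(3, 0)

F(p,q) separates as A(p) + B(q) − 3, so its minimum is min A + min B − 3.
A'(p) = 4(p - 3)(p + 1)(p + 2) vanishes at p ∈ {-2, -1, 3}; B'(q) = 6q vanishes at q ∈ {0}.
Local minima of A (where A''>0): A(-2)=8, A(3)=-117. Local minima of B: B(0)=0.
So the global minimum of F is A(3) + B(0) − 3 = -117 + 0 − 3 = -120, attained at (3, 0).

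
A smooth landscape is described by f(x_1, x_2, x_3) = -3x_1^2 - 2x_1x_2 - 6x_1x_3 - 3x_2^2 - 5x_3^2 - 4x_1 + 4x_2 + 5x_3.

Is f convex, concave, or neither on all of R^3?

f is quadratic, so its Hessian is the constant matrix H = [[-6, -2, -6], [-2, -6, 0], [-6, 0, -10]].
Leading principal minors: -6, 32, -104.
Signs alternate −, +, − ⇒ H ≺ 0 ⇒ concave.

concave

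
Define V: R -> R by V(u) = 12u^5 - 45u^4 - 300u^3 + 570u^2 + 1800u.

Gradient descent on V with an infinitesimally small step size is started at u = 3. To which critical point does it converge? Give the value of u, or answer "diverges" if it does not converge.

5

V'(u) = 60(u - 5)(u - 2)(u + 1)(u + 3), so V'(3) = -2880.
Gradient descent moves in the -V' direction, i.e. u is increasing.
The nearest critical point in that direction is u = 5, where V'' = 8640 > 0 (a local minimum). The iterate converges there.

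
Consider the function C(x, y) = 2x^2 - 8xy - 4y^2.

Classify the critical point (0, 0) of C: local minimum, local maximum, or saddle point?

The Hessian of C is constant: H = [[4, -8], [-8, -8]].
det(H) = 4·(-8) − (-8)² = -96.
Since det(H) < 0, H is indefinite and the critical point is a saddle point.

saddle point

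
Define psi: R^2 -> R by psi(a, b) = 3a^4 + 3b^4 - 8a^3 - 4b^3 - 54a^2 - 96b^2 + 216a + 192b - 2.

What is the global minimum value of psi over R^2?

-1957

psi(a,b) separates as P(a) + Q(b) − 2, so its minimum is min P + min Q − 2.
P'(a) = 12(a - 3)(a - 2)(a + 3) vanishes at a ∈ {-3, 2, 3}; Q'(b) = 12(b - 4)(b - 1)(b + 4) vanishes at b ∈ {-4, 1, 4}.
Local minima of P (where P''>0): P(-3)=-675, P(3)=189. Local minima of Q: Q(-4)=-1280, Q(4)=-256.
So the global minimum of psi is P(-3) + Q(-4) − 2 = -675 − 1280 − 2 = -1957, attained at (-3, -4).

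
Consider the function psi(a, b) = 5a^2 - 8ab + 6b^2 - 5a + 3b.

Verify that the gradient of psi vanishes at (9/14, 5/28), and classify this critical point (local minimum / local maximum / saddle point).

∇psi = (10a - 8b - 5, -8a + 12b + 3); substituting (9/14, 5/28) gives ∇psi = (0, 0), so (9/14, 5/28) is indeed a critical point.
The Hessian of psi is constant: H = [[10, -8], [-8, 12]].
det(H) = 10·12 − (-8)² = 56.
det(H) > 0 and tr(H) = 22 > 0, so H is positive definite and the point is a local minimum.

local minimum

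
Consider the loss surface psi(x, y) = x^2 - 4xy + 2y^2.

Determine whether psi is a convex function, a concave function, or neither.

psi is quadratic, so its Hessian is the constant matrix H = [[2, -4], [-4, 4]].
det(H) = -8, tr(H) = 6.
det(H) < 0, so H is indefinite: neither convex nor concave.

neither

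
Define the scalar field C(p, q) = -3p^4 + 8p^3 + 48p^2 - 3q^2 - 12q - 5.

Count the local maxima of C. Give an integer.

2

C separates as a function of p plus a function of q, so ∇C=0 decouples.
∂C/∂p = -12p(p - 4)(p + 2) = 0 at p ∈ {-2, 0, 4}; ∂C/∂q = -6(q + 2) = 0 at q ∈ {-2}.
The Hessian is diagonal: diag(C_pp, C_qq). Second derivatives: C_pp(-2)=-144, C_pp(0)=96, C_pp(4)=-288; C_qq(-2)=-6.
Local maxima occur where both diagonal entries negative: (-2, -2), (4, -2). Count: 2.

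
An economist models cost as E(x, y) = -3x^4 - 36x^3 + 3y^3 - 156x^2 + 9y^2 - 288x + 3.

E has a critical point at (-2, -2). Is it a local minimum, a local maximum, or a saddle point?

local maximum

The mixed partial ∂²E/∂x∂y is 0, so the Hessian at any point is diag(E_xx, E_yy) = diag(-12(3x^2 + 18x + 26), 18(y + 1)).
At (-2, -2): H = diag(-24, -18).
Both eigenvalues are negative, so H is negative definite: a local maximum.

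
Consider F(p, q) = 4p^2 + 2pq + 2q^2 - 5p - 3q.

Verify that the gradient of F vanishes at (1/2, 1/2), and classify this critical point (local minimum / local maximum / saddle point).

∇F = (8p + 2q - 5, 2p + 4q - 3); substituting (1/2, 1/2) gives ∇F = (0, 0), so (1/2, 1/2) is indeed a critical point.
The Hessian of F is constant: H = [[8, 2], [2, 4]].
det(H) = 8·4 − 2² = 28.
det(H) > 0 and tr(H) = 12 > 0, so H is positive definite and the point is a local minimum.

local minimum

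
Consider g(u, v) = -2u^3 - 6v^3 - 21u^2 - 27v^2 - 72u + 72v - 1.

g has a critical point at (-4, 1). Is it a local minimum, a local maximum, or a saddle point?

The mixed partial ∂²g/∂u∂v is 0, so the Hessian at any point is diag(g_uu, g_vv) = diag(-6(2u + 7), -18(2v + 3)).
At (-4, 1): H = diag(6, -90).
The eigenvalues have opposite signs, so H is indefinite: a saddle point.

saddle point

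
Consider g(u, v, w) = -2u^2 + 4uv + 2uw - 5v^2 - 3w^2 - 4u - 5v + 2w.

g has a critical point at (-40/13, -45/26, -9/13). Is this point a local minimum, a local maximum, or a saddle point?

The Hessian is constant: H = [[-4, 4, 2], [4, -10, 0], [2, 0, -6]].
Leading principal minors: Δ₁ = -4, Δ₂ = 24, Δ₃ = -104.
The minors alternate sign starting negative (−, +, −), so H is negative definite: a local maximum.

local maximum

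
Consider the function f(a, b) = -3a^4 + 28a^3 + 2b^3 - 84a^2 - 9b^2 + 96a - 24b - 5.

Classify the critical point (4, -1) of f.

local maximum

The mixed partial ∂²f/∂a∂b is 0, so the Hessian at any point is diag(f_aa, f_bb) = diag(12(-3a^2 + 14a - 14), 6(2b - 3)).
At (4, -1): H = diag(-72, -30).
Both eigenvalues are negative, so H is negative definite: a local maximum.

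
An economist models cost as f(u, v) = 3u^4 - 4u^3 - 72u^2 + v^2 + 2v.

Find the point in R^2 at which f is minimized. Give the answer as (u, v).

(4, -1)

f(u,v) separates as P(u) + Q(v), so its minimum is min P + min Q.
P'(u) = 12u(u - 4)(u + 3) vanishes at u ∈ {-3, 0, 4}; Q'(v) = 2v + 2 vanishes at v ∈ {-1}.
Local minima of P (where P''>0): P(-3)=-297, P(4)=-640. Local minima of Q: Q(-1)=-1.
So the global minimum of f is P(4) + Q(-1) = -640 − 1 = -641, attained at (4, -1).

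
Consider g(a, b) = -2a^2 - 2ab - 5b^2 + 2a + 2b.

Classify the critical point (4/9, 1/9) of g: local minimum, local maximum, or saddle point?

The Hessian of g is constant: H = [[-4, -2], [-2, -10]].
det(H) = (-4)·(-10) − (-2)² = 36.
det(H) > 0 and tr(H) = -14 < 0, so H is negative definite and the point is a local maximum.

local maximum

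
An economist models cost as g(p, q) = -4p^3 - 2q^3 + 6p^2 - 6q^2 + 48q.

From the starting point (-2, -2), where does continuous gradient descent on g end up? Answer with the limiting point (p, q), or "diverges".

(0, -4)

g is separable, so gradient descent decouples: p follows -∂g/∂p, q follows -∂g/∂q.
∂g/∂p = -12p(p - 1); at p=-2 this is -72, so p increases.
∂g/∂q = -6(q - 2)(q + 4); at q=-2 this is 48, so q decreases.
p converges to its nearest critical value 0 (a local min of the p-part); q converges to -4. The iterate converges to (0, -4).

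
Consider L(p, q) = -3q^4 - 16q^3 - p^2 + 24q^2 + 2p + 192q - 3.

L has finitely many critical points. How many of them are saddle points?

1

L separates as a function of p plus a function of q, so ∇L=0 decouples.
∂L/∂p = -2(p - 1) = 0 at p ∈ {1}; ∂L/∂q = -12(q - 2)(q + 2)(q + 4) = 0 at q ∈ {-4, -2, 2}.
The Hessian is diagonal: diag(L_pp, L_qq). Second derivatives: L_pp(1)=-2; L_qq(-4)=-144, L_qq(-2)=96, L_qq(2)=-288.
Saddle points occur where the two diagonal entries have opposite signs: (1, -2). Count: 1.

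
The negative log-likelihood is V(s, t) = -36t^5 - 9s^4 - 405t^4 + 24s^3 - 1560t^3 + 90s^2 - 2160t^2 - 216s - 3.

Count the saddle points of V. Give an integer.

V separates as a function of s plus a function of t, so ∇V=0 decouples.
∂V/∂s = -36(s - 3)(s - 1)(s + 2) = 0 at s ∈ {-2, 1, 3}; ∂V/∂t = -180t(t + 2)(t + 3)(t + 4) = 0 at t ∈ {-4, -3, -2, 0}.
The Hessian is diagonal: diag(V_ss, V_tt). Second derivatives: V_ss(-2)=-540, V_ss(1)=216, V_ss(3)=-360; V_tt(-4)=1440, V_tt(-3)=-540, V_tt(-2)=720, V_tt(0)=-4320.
Saddle points occur where the two diagonal entries have opposite signs: (-2, -4), (-2, -2), (1, -3), (1, 0), (3, -4), (3, -2). Count: 6.

6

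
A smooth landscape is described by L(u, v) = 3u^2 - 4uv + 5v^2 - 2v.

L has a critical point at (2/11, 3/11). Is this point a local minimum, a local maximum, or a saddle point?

local minimum

The Hessian of L is constant: H = [[6, -4], [-4, 10]].
det(H) = 6·10 − (-4)² = 44.
det(H) > 0 and tr(H) = 16 > 0, so H is positive definite and the point is a local minimum.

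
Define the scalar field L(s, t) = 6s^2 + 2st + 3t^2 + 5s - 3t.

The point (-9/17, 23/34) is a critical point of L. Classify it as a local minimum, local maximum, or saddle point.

The Hessian of L is constant: H = [[12, 2], [2, 6]].
det(H) = 12·6 − 2² = 68.
det(H) > 0 and tr(H) = 18 > 0, so H is positive definite and the point is a local minimum.

local minimum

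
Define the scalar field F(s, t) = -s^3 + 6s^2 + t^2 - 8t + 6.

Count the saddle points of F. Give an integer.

1

F separates as a function of s plus a function of t, so ∇F=0 decouples.
∂F/∂s = -3s(s - 4) = 0 at s ∈ {0, 4}; ∂F/∂t = 2(t - 4) = 0 at t ∈ {4}.
The Hessian is diagonal: diag(F_ss, F_tt). Second derivatives: F_ss(0)=12, F_ss(4)=-12; F_tt(4)=2.
Saddle points occur where the two diagonal entries have opposite signs: (4, 4). Count: 1.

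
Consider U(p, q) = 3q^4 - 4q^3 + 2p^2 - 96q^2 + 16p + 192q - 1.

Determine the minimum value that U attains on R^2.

-1313

U(p,q) separates as A(p) + B(q) − 1, so its minimum is min A + min B − 1.
A'(p) = 4p + 16 vanishes at p ∈ {-4}; B'(q) = 12(q - 4)(q - 1)(q + 4) vanishes at q ∈ {-4, 1, 4}.
Local minima of A (where A''>0): A(-4)=-32. Local minima of B: B(-4)=-1280, B(4)=-256.
So the global minimum of U is A(-4) + B(-4) − 1 = -32 − 1280 − 1 = -1313, attained at (-4, -4).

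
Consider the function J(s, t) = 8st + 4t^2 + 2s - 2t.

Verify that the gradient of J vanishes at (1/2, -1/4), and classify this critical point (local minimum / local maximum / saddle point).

∇J = (8t + 2, 8s + 8t - 2); substituting (1/2, -1/4) gives ∇J = (0, 0), so (1/2, -1/4) is indeed a critical point.
The Hessian of J is constant: H = [[0, 8], [8, 8]].
det(H) = 0·8 − 8² = -64.
Since det(H) < 0, H is indefinite and the critical point is a saddle point.

saddle point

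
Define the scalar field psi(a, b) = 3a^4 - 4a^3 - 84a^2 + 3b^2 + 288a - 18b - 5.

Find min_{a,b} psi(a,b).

-1504

psi(a,b) separates as P(a) + Q(b) − 5, so its minimum is min P + min Q − 5.
P'(a) = 12(a - 3)(a - 2)(a + 4) vanishes at a ∈ {-4, 2, 3}; Q'(b) = 6b - 18 vanishes at b ∈ {3}.
Local minima of P (where P''>0): P(-4)=-1472, P(3)=243. Local minima of Q: Q(3)=-27.
So the global minimum of psi is P(-4) + Q(3) − 5 = -1472 − 27 − 5 = -1504, attained at (-4, 3).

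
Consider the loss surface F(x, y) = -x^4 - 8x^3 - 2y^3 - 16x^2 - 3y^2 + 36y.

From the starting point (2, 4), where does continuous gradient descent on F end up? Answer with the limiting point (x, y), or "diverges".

diverges

F is separable, so gradient descent decouples: x follows -∂F/∂x, y follows -∂F/∂y.
∂F/∂x = -4x(x + 2)(x + 4); at x=2 this is -192, so x increases.
∂F/∂y = -6(y - 2)(y + 3); at y=4 this is -84, so y increases.
The x-coordinate has no critical point in that direction and runs off to infinity.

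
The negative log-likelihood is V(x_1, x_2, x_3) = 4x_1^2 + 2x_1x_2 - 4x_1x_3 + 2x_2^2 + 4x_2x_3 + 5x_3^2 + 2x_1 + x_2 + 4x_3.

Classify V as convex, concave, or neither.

convex

V is quadratic, so its Hessian is the constant matrix H = [[8, 2, -4], [2, 4, 4], [-4, 4, 10]].
Leading principal minors: 8, 28, 24.
All positive ⇒ H ≻ 0 ⇒ convex.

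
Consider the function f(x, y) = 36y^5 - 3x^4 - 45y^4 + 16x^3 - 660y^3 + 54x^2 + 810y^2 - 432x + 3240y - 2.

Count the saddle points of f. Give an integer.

6

f separates as a function of x plus a function of y, so ∇f=0 decouples.
∂f/∂x = -12(x - 4)(x - 3)(x + 3) = 0 at x ∈ {-3, 3, 4}; ∂f/∂y = 180(y - 3)(y - 2)(y + 1)(y + 3) = 0 at y ∈ {-3, -1, 2, 3}.
The Hessian is diagonal: diag(f_xx, f_yy). Second derivatives: f_xx(-3)=-504, f_xx(3)=72, f_xx(4)=-84; f_yy(-3)=-10800, f_yy(-1)=4320, f_yy(2)=-2700, f_yy(3)=4320.
Saddle points occur where the two diagonal entries have opposite signs: (-3, -1), (-3, 3), (3, -3), (3, 2), (4, -1), (4, 3). Count: 6.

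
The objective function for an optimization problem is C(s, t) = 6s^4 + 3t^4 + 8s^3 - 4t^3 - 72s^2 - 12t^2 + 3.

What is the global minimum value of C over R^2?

C(s,t) separates as P(s) + Q(t) + 3, so its minimum is min P + min Q + 3.
P'(s) = 24s(s - 2)(s + 3) vanishes at s ∈ {-3, 0, 2}; Q'(t) = 12t(t - 2)(t + 1) vanishes at t ∈ {-1, 0, 2}.
Local minima of P (where P''>0): P(-3)=-378, P(2)=-128. Local minima of Q: Q(-1)=-5, Q(2)=-32.
So the global minimum of C is P(-3) + Q(2) + 3 = -378 − 32 + 3 = -407, attained at (-3, 2).

-407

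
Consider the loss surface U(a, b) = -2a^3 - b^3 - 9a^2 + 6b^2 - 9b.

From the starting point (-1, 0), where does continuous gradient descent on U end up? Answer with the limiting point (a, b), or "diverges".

U is separable, so gradient descent decouples: a follows -∂U/∂a, b follows -∂U/∂b.
∂U/∂a = -6a(a + 3); at a=-1 this is 12, so a decreases.
∂U/∂b = -3(b - 3)(b - 1); at b=0 this is -9, so b increases.
a converges to its nearest critical value -3 (a local min of the a-part); b converges to 1. The iterate converges to (-3, 1).

(-3, 1)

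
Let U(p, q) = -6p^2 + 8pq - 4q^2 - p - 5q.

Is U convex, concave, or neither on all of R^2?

concave

U is quadratic, so its Hessian is the constant matrix H = [[-12, 8], [8, -8]].
det(H) = 32, tr(H) = -20.
det(H) > 0 and tr(H) < 0, so H is negative definite everywhere: concave.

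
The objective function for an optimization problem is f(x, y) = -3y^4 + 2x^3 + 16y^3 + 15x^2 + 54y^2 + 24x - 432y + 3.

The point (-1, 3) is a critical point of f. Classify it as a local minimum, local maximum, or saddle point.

The mixed partial ∂²f/∂x∂y is 0, so the Hessian at any point is diag(f_xx, f_yy) = diag(6(2x + 5), 12(-3y^2 + 8y + 9)).
At (-1, 3): H = diag(18, 72).
Both eigenvalues are positive, so H is positive definite: a local minimum.

local minimum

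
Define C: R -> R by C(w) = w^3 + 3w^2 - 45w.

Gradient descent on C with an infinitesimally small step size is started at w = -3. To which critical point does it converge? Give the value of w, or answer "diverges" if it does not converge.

C'(w) = 3(w - 3)(w + 5), so C'(-3) = -36.
Gradient descent moves in the -C' direction, i.e. w is increasing.
The nearest critical point in that direction is w = 3, where C'' = 24 > 0 (a local minimum). The iterate converges there.

3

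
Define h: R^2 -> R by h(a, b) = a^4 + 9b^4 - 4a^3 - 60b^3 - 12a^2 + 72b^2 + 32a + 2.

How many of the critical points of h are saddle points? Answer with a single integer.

4

h separates as a function of a plus a function of b, so ∇h=0 decouples.
∂h/∂a = 4(a - 4)(a - 1)(a + 2) = 0 at a ∈ {-2, 1, 4}; ∂h/∂b = 36b(b - 4)(b - 1) = 0 at b ∈ {0, 1, 4}.
The Hessian is diagonal: diag(h_aa, h_bb). Second derivatives: h_aa(-2)=72, h_aa(1)=-36, h_aa(4)=72; h_bb(0)=144, h_bb(1)=-108, h_bb(4)=432.
Saddle points occur where the two diagonal entries have opposite signs: (-2, 1), (1, 0), (1, 4), (4, 1). Count: 4.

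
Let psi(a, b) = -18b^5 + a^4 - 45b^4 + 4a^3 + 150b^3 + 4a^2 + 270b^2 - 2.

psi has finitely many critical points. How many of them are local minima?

4

psi separates as a function of a plus a function of b, so ∇psi=0 decouples.
∂psi/∂a = 4a(a + 1)(a + 2) = 0 at a ∈ {-2, -1, 0}; ∂psi/∂b = -90b(b - 2)(b + 1)(b + 3) = 0 at b ∈ {-3, -1, 0, 2}.
The Hessian is diagonal: diag(psi_aa, psi_bb). Second derivatives: psi_aa(-2)=8, psi_aa(-1)=-4, psi_aa(0)=8; psi_bb(-3)=2700, psi_bb(-1)=-540, psi_bb(0)=540, psi_bb(2)=-2700.
Local minima occur where both diagonal entries positive: (-2, -3), (-2, 0), (0, -3), (0, 0). Count: 4.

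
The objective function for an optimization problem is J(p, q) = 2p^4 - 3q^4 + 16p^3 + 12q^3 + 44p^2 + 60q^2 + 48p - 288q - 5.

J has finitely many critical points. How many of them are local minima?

2

J separates as a function of p plus a function of q, so ∇J=0 decouples.
∂J/∂p = 8(p + 1)(p + 2)(p + 3) = 0 at p ∈ {-3, -2, -1}; ∂J/∂q = -12(q - 4)(q - 2)(q + 3) = 0 at q ∈ {-3, 2, 4}.
The Hessian is diagonal: diag(J_pp, J_qq). Second derivatives: J_pp(-3)=16, J_pp(-2)=-8, J_pp(-1)=16; J_qq(-3)=-420, J_qq(2)=120, J_qq(4)=-168.
Local minima occur where both diagonal entries positive: (-3, 2), (-1, 2). Count: 2.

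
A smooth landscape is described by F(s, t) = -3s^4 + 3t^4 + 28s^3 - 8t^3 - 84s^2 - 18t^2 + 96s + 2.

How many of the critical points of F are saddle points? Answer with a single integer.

5

F separates as a function of s plus a function of t, so ∇F=0 decouples.
∂F/∂s = -12(s - 4)(s - 2)(s - 1) = 0 at s ∈ {1, 2, 4}; ∂F/∂t = 12t(t - 3)(t + 1) = 0 at t ∈ {-1, 0, 3}.
The Hessian is diagonal: diag(F_ss, F_tt). Second derivatives: F_ss(1)=-36, F_ss(2)=24, F_ss(4)=-72; F_tt(-1)=48, F_tt(0)=-36, F_tt(3)=144.
Saddle points occur where the two diagonal entries have opposite signs: (1, -1), (1, 3), (2, 0), (4, -1), (4, 3). Count: 5.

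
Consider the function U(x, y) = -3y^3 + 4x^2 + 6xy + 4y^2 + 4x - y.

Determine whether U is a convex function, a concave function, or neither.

neither

The term -3y^3 is cubic, so the Hessian is not constant.
∂²U/∂y² = -18y + 8, which takes both signs as y varies (negative for sufficiently large y). A diagonal entry of the Hessian changing sign means the Hessian is neither positive- nor negative-semidefinite on all of R^2.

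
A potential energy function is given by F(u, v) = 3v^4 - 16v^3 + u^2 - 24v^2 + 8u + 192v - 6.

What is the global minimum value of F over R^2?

-326

F(u,v) separates as P(u) + Q(v) − 6, so its minimum is min P + min Q − 6.
P'(u) = 2u + 8 vanishes at u ∈ {-4}; Q'(v) = 12(v - 4)(v - 2)(v + 2) vanishes at v ∈ {-2, 2, 4}.
Local minima of P (where P''>0): P(-4)=-16. Local minima of Q: Q(-2)=-304, Q(4)=128.
So the global minimum of F is P(-4) + Q(-2) − 6 = -16 − 304 − 6 = -326, attained at (-4, -2).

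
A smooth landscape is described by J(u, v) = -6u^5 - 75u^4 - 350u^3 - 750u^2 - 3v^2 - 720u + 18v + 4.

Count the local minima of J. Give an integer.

J separates as a function of u plus a function of v, so ∇J=0 decouples.
∂J/∂u = -30(u + 1)(u + 2)(u + 3)(u + 4) = 0 at u ∈ {-4, -3, -2, -1}; ∂J/∂v = -6(v - 3) = 0 at v ∈ {3}.
The Hessian is diagonal: diag(J_uu, J_vv). Second derivatives: J_uu(-4)=180, J_uu(-3)=-60, J_uu(-2)=60, J_uu(-1)=-180; J_vv(3)=-6.
Local minima occur where both diagonal entries positive: none. Count: 0.

0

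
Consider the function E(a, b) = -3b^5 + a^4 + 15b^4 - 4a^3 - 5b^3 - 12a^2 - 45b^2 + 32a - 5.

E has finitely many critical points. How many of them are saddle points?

E separates as a function of a plus a function of b, so ∇E=0 decouples.
∂E/∂a = 4(a - 4)(a - 1)(a + 2) = 0 at a ∈ {-2, 1, 4}; ∂E/∂b = -15b(b - 3)(b - 2)(b + 1) = 0 at b ∈ {-1, 0, 2, 3}.
The Hessian is diagonal: diag(E_aa, E_bb). Second derivatives: E_aa(-2)=72, E_aa(1)=-36, E_aa(4)=72; E_bb(-1)=180, E_bb(0)=-90, E_bb(2)=90, E_bb(3)=-180.
Saddle points occur where the two diagonal entries have opposite signs: (-2, 0), (-2, 3), (1, -1), (1, 2), (4, 0), (4, 3). Count: 6.

6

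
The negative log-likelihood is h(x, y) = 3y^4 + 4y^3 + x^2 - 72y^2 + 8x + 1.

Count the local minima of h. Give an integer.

2

h separates as a function of x plus a function of y, so ∇h=0 decouples.
∂h/∂x = 2(x + 4) = 0 at x ∈ {-4}; ∂h/∂y = 12y(y - 3)(y + 4) = 0 at y ∈ {-4, 0, 3}.
The Hessian is diagonal: diag(h_xx, h_yy). Second derivatives: h_xx(-4)=2; h_yy(-4)=336, h_yy(0)=-144, h_yy(3)=252.
Local minima occur where both diagonal entries positive: (-4, -4), (-4, 3). Count: 2.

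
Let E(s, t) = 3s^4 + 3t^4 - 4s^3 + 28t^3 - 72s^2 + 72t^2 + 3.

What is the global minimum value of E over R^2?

E(s,t) separates as P(s) + Q(t) + 3, so its minimum is min P + min Q + 3.
P'(s) = 12s(s - 4)(s + 3) vanishes at s ∈ {-3, 0, 4}; Q'(t) = 12t(t + 3)(t + 4) vanishes at t ∈ {-4, -3, 0}.
Local minima of P (where P''>0): P(-3)=-297, P(4)=-640. Local minima of Q: Q(-4)=128, Q(0)=0.
So the global minimum of E is P(4) + Q(0) + 3 = -640 + 0 + 3 = -637, attained at (4, 0).

-637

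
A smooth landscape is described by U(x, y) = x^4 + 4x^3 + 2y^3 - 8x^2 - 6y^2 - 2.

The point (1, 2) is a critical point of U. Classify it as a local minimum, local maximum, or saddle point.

local minimum

The mixed partial ∂²U/∂x∂y is 0, so the Hessian at any point is diag(U_xx, U_yy) = diag(4(3x^2 + 6x - 4), 12(y - 1)).
At (1, 2): H = diag(20, 12).
Both eigenvalues are positive, so H is positive definite: a local minimum.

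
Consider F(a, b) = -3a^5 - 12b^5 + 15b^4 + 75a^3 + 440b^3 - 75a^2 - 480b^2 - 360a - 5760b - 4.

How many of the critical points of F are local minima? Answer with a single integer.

4

F separates as a function of a plus a function of b, so ∇F=0 decouples.
∂F/∂a = -15(a - 3)(a - 2)(a + 1)(a + 4) = 0 at a ∈ {-4, -1, 2, 3}; ∂F/∂b = -60(b - 4)(b - 3)(b + 2)(b + 4) = 0 at b ∈ {-4, -2, 3, 4}.
The Hessian is diagonal: diag(F_aa, F_bb). Second derivatives: F_aa(-4)=1890, F_aa(-1)=-540, F_aa(2)=270, F_aa(3)=-420; F_bb(-4)=6720, F_bb(-2)=-3600, F_bb(3)=2100, F_bb(4)=-2880.
Local minima occur where both diagonal entries positive: (-4, -4), (-4, 3), (2, -4), (2, 3). Count: 4.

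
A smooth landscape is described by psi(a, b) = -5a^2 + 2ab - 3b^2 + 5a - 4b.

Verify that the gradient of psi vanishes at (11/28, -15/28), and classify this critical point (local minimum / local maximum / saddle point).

∇psi = (-10a + 2b + 5, 2a - 6b - 4); substituting (11/28, -15/28) gives ∇psi = (0, 0), so (11/28, -15/28) is indeed a critical point.
The Hessian of psi is constant: H = [[-10, 2], [2, -6]].
det(H) = (-10)·(-6) − 2² = 56.
det(H) > 0 and tr(H) = -16 < 0, so H is negative definite and the point is a local maximum.

local maximum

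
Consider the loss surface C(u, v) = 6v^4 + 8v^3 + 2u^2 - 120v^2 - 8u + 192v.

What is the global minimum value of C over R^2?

-1672

C(u,v) separates as P(u) + Q(v), so its minimum is min P + min Q.
P'(u) = 4u - 8 vanishes at u ∈ {2}; Q'(v) = 24(v - 2)(v - 1)(v + 4) vanishes at v ∈ {-4, 1, 2}.
Local minima of P (where P''>0): P(2)=-8. Local minima of Q: Q(-4)=-1664, Q(2)=64.
So the global minimum of C is P(2) + Q(-4) = -8 − 1664 = -1672, attained at (2, -4).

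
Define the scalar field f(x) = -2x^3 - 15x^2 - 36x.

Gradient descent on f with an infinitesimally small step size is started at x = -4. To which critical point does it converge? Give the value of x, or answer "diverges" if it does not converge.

-3

f'(x) = -6(x + 2)(x + 3), so f'(-4) = -12.
Gradient descent moves in the -f' direction, i.e. x is increasing.
The nearest critical point in that direction is x = -3, where f'' = 6 > 0 (a local minimum). The iterate converges there.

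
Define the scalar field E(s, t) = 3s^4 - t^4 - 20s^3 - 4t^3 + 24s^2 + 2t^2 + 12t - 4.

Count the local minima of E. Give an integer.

E separates as a function of s plus a function of t, so ∇E=0 decouples.
∂E/∂s = 12s(s - 4)(s - 1) = 0 at s ∈ {0, 1, 4}; ∂E/∂t = -4(t - 1)(t + 1)(t + 3) = 0 at t ∈ {-3, -1, 1}.
The Hessian is diagonal: diag(E_ss, E_tt). Second derivatives: E_ss(0)=48, E_ss(1)=-36, E_ss(4)=144; E_tt(-3)=-32, E_tt(-1)=16, E_tt(1)=-32.
Local minima occur where both diagonal entries positive: (0, -1), (4, -1). Count: 2.

2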